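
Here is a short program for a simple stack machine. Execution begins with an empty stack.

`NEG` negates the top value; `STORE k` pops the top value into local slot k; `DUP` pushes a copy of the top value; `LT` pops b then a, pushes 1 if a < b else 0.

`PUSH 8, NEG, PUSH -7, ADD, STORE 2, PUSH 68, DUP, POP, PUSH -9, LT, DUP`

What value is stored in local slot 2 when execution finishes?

-15

PUSH 8  -> 8
NEG     -> -8
PUSH -7 -> -8 -7
ADD     -> -15
STORE 2 -> (empty)
PUSH 68 -> 68
DUP     -> 68 68
POP     -> 68
PUSH -9 -> 68 -9
LT      -> 0
DUP     -> 0 0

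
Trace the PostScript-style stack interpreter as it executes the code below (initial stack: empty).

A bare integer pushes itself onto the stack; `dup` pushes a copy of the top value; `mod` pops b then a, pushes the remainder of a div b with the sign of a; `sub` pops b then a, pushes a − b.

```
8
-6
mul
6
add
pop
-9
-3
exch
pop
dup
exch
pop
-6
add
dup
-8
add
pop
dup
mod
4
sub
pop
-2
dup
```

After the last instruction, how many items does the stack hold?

8     [8]
-6    [8, -6]
mul   [-48]
6     [-48, 6]
add   [-42]
pop   []
-9    [-9]
-3    [-9, -3]
exch  [-3, -9]
pop   [-3]
dup   [-3, -3]
exch  [-3, -3]
pop   [-3]
-6    [-3, -6]
add   [-9]
dup   [-9, -9]
-8    [-9, -9, -8]
add   [-9, -17]
pop   [-9]
dup   [-9, -9]
mod   [0]
4     [0, 4]
sub   [-4]
pop   []
-2    [-2]
dup   [-2, -2]

2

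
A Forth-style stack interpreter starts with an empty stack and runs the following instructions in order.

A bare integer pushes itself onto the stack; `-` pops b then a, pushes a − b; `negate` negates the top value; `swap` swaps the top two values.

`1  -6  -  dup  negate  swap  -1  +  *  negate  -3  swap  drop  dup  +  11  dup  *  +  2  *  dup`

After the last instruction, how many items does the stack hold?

2

1      : 1
-6     : 1 -6
-      : 7
dup    : 7 7
negate : 7 -7
swap   : -7 7
-1     : -7 7 -1
+      : -7 6
*      : -42
negate : 42
-3     : 42 -3
swap   : -3 42
drop   : -3
dup    : -3 -3
+      : -6
11     : -6 11
dup    : -6 11 11
*      : -6 121
+      : 115
2      : 115 2
*      : 230
dup    : 230 230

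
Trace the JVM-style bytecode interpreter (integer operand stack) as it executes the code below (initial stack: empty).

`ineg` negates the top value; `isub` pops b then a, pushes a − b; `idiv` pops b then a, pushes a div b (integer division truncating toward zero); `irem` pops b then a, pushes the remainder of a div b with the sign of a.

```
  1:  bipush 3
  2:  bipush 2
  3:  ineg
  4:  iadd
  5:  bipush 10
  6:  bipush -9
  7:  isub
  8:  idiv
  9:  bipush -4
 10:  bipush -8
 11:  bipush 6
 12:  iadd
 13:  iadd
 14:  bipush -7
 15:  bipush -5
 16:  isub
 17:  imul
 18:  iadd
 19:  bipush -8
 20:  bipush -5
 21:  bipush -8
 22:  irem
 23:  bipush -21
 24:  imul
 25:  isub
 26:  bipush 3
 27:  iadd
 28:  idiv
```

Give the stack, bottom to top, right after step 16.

bipush 3  : [3]
bipush 2  : [3, 2]
ineg      : [3, -2]
iadd      : [1]
bipush 10 : [1, 10]
bipush -9 : [1, 10, -9]
isub      : [1, 19]
idiv      : [0]
bipush -4 : [0, -4]
bipush -8 : [0, -4, -8]
bipush 6  : [0, -4, -8, 6]
iadd      : [0, -4, -2]
iadd      : [0, -6]
bipush -7 : [0, -6, -7]
bipush -5 : [0, -6, -7, -5]
isub      : [0, -6, -2]

[0, -6, -2]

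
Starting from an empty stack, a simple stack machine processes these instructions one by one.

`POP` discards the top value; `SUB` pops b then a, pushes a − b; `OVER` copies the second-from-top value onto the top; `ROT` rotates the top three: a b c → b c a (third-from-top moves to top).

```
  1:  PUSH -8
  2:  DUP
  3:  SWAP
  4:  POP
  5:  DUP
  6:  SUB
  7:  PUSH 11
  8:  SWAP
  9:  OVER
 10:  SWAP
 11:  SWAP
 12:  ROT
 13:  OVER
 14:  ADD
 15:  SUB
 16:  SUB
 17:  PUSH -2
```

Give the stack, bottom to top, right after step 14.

[0, 11, 22]

PUSH -8 -> -8
DUP     -> -8 -8
SWAP    -> -8 -8
POP     -> -8
DUP     -> -8 -8
SUB     -> 0
PUSH 11 -> 0 11
SWAP    -> 11 0
OVER    -> 11 0 11
SWAP    -> 11 11 0
SWAP    -> 11 0 11
ROT     -> 0 11 11
OVER    -> 0 11 11 11
ADD     -> 0 11 22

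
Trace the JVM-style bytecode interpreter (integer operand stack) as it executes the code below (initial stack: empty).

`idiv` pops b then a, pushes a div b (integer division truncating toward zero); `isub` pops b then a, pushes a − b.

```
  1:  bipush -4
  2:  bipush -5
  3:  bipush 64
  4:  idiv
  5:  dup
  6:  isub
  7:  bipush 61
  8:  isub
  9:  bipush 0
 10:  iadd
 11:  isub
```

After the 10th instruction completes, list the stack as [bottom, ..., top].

bipush -4 : -4
bipush -5 : -4 -5
bipush 64 : -4 -5 64
idiv      : -4 0
dup       : -4 0 0
isub      : -4 0
bipush 61 : -4 0 61
isub      : -4 -61
bipush 0  : -4 -61 0
iadd      : -4 -61

[-4, -61]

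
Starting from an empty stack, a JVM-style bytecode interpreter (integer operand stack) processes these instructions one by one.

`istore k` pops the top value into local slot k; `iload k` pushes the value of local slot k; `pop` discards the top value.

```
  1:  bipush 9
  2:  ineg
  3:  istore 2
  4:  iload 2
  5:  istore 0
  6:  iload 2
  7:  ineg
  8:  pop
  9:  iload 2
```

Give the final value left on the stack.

bipush 9  9
ineg      -9
istore 2  (empty)
iload 2   -9
istore 0  (empty)
iload 2   -9
ineg      9
pop       (empty)
iload 2   -9

-9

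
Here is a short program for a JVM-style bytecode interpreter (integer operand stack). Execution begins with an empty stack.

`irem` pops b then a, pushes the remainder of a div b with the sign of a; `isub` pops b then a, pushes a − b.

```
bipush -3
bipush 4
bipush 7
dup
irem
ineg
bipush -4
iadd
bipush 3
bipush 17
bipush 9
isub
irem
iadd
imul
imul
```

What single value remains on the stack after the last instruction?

bipush -3 → [-3]
bipush 4  → [-3, 4]
bipush 7  → [-3, 4, 7]
dup       → [-3, 4, 7, 7]
irem      → [-3, 4, 0]
ineg      → [-3, 4, 0]
bipush -4 → [-3, 4, 0, -4]
iadd      → [-3, 4, -4]
bipush 3  → [-3, 4, -4, 3]
bipush 17 → [-3, 4, -4, 3, 17]
bipush 9  → [-3, 4, -4, 3, 17, 9]
isub      → [-3, 4, -4, 3, 8]
irem      → [-3, 4, -4, 3]
iadd      → [-3, 4, -1]
imul      → [-3, -4]
imul      → [12]

12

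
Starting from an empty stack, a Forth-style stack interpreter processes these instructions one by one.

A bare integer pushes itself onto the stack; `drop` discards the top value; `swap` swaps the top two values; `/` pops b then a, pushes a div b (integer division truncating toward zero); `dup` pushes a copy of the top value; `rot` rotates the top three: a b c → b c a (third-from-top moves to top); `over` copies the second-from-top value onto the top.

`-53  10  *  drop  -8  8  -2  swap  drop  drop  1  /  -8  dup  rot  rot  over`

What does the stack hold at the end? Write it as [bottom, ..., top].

-53   -53
10    -53 10
*     -530
drop  (empty)
-8    -8
8     -8 8
-2    -8 8 -2
swap  -8 -2 8
drop  -8 -2
drop  -8
1     -8 1
/     -8
-8    -8 -8
dup   -8 -8 -8
rot   -8 -8 -8
rot   -8 -8 -8
over  -8 -8 -8 -8

[-8, -8, -8, -8]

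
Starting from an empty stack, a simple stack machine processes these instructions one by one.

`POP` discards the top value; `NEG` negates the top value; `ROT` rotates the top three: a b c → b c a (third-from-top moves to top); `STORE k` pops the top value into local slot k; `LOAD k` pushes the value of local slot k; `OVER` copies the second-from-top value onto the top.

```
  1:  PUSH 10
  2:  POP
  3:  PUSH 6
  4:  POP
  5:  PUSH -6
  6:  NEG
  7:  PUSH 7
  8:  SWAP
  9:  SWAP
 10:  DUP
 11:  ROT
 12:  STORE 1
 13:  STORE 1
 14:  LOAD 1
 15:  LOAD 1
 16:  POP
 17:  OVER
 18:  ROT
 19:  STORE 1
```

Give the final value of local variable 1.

7

PUSH 10 -> [10]
POP     -> []
PUSH 6  -> [6]
POP     -> []
PUSH -6 -> [-6]
NEG     -> [6]
PUSH 7  -> [6, 7]
SWAP    -> [7, 6]
SWAP    -> [6, 7]
DUP     -> [6, 7, 7]
ROT     -> [7, 7, 6]
STORE 1 -> [7, 7]
STORE 1 -> [7]
LOAD 1  -> [7, 7]
LOAD 1  -> [7, 7, 7]
POP     -> [7, 7]
OVER    -> [7, 7, 7]
ROT     -> [7, 7, 7]
STORE 1 -> [7, 7]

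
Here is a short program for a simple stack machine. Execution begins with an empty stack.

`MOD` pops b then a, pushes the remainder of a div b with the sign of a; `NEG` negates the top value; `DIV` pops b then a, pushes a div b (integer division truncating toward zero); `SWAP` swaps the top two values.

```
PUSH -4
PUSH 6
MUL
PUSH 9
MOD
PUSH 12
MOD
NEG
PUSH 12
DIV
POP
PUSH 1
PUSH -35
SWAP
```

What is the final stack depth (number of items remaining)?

PUSH -4  → -4
PUSH 6   → -4 6
MUL      → -24
PUSH 9   → -24 9
MOD      → -6
PUSH 12  → -6 12
MOD      → -6
NEG      → 6
PUSH 12  → 6 12
DIV      → 0
POP      → (empty)
PUSH 1   → 1
PUSH -35 → 1 -35
SWAP     → -35 1

2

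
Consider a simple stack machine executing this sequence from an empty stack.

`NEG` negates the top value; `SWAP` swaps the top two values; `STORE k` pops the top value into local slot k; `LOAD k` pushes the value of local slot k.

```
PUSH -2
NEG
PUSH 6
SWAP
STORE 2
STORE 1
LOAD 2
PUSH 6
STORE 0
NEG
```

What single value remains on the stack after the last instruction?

PUSH -2 : [-2]
NEG     : [2]
PUSH 6  : [2, 6]
SWAP    : [6, 2]
STORE 2 : [6]
STORE 1 : []
LOAD 2  : [2]
PUSH 6  : [2, 6]
STORE 0 : [2]
NEG     : [-2]

-2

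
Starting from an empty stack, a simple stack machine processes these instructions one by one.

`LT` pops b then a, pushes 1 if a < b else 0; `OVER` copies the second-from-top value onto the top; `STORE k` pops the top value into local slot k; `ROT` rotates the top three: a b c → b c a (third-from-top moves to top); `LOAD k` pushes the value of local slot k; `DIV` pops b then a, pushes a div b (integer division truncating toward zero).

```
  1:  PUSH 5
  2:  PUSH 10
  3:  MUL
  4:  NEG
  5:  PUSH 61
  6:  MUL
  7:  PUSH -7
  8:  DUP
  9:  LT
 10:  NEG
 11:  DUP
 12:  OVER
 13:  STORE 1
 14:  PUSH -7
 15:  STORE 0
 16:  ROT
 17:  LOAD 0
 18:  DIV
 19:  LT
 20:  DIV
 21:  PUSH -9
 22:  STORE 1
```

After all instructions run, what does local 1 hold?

PUSH 5  -> [5]
PUSH 10 -> [5, 10]
MUL     -> [50]
NEG     -> [-50]
PUSH 61 -> [-50, 61]
MUL     -> [-3050]
PUSH -7 -> [-3050, -7]
DUP     -> [-3050, -7, -7]
LT      -> [-3050, 0]
NEG     -> [-3050, 0]
DUP     -> [-3050, 0, 0]
OVER    -> [-3050, 0, 0, 0]
STORE 1 -> [-3050, 0, 0]
PUSH -7 -> [-3050, 0, 0, -7]
STORE 0 -> [-3050, 0, 0]
ROT     -> [0, 0, -3050]
LOAD 0  -> [0, 0, -3050, -7]
DIV     -> [0, 0, 435]
LT      -> [0, 1]
DIV     -> [0]
PUSH -9 -> [0, -9]
STORE 1 -> [0]

-9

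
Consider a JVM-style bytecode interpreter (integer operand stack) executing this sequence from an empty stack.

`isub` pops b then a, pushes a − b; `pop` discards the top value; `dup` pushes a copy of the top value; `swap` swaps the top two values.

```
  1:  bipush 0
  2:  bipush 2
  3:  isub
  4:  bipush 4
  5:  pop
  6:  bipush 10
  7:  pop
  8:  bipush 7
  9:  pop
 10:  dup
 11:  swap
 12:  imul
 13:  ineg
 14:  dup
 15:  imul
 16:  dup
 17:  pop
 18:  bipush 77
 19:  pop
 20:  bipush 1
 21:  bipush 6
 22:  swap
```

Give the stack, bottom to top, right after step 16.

bipush 0  → 0
bipush 2  → 0 2
isub      → -2
bipush 4  → -2 4
pop       → -2
bipush 10 → -2 10
pop       → -2
bipush 7  → -2 7
pop       → -2
dup       → -2 -2
swap      → -2 -2
imul      → 4
ineg      → -4
dup       → -4 -4
imul      → 16
dup       → 16 16

[16, 16]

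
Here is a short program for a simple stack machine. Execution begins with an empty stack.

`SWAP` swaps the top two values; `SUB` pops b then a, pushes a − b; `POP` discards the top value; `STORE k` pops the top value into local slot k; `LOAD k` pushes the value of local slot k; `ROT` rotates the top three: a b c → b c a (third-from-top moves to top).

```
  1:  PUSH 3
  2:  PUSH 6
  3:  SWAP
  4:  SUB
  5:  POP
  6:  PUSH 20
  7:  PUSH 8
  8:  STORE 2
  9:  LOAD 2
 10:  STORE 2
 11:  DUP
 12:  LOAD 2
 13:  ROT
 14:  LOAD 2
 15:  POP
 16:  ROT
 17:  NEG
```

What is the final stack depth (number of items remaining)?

PUSH 3  → 3
PUSH 6  → 3 6
SWAP    → 6 3
SUB     → 3
POP     → (empty)
PUSH 20 → 20
PUSH 8  → 20 8
STORE 2 → 20
LOAD 2  → 20 8
STORE 2 → 20
DUP     → 20 20
LOAD 2  → 20 20 8
ROT     → 20 8 20
LOAD 2  → 20 8 20 8
POP     → 20 8 20
ROT     → 8 20 20
NEG     → 8 20 -20

3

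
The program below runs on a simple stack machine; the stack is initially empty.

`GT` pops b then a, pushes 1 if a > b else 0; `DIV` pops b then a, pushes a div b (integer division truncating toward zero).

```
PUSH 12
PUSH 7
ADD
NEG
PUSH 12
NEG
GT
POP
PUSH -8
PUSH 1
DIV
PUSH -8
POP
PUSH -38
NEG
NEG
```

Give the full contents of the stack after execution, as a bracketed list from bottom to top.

[-8, -38]

PUSH 12  → 12
PUSH 7   → 12 7
ADD      → 19
NEG      → -19
PUSH 12  → -19 12
NEG      → -19 -12
GT       → 0
POP      → (empty)
PUSH -8  → -8
PUSH 1   → -8 1
DIV      → -8
PUSH -8  → -8 -8
POP      → -8
PUSH -38 → -8 -38
NEG      → -8 38
NEG      → -8 -38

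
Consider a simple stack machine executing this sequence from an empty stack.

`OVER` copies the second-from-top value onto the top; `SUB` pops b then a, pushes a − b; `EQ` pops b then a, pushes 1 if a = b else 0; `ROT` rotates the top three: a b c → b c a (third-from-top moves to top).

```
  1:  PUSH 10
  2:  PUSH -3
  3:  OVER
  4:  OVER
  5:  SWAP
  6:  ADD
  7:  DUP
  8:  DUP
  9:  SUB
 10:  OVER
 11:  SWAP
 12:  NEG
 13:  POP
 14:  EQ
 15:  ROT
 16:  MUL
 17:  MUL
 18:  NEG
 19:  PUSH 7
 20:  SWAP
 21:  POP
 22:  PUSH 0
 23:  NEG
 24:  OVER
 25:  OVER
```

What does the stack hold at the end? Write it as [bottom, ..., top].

[7, 0, 7, 0]

PUSH 10 -> [10]
PUSH -3 -> [10, -3]
OVER    -> [10, -3, 10]
OVER    -> [10, -3, 10, -3]
SWAP    -> [10, -3, -3, 10]
ADD     -> [10, -3, 7]
DUP     -> [10, -3, 7, 7]
DUP     -> [10, -3, 7, 7, 7]
SUB     -> [10, -3, 7, 0]
OVER    -> [10, -3, 7, 0, 7]
SWAP    -> [10, -3, 7, 7, 0]
NEG     -> [10, -3, 7, 7, 0]
POP     -> [10, -3, 7, 7]
EQ      -> [10, -3, 1]
ROT     -> [-3, 1, 10]
MUL     -> [-3, 10]
MUL     -> [-30]
NEG     -> [30]
PUSH 7  -> [30, 7]
SWAP    -> [7, 30]
POP     -> [7]
PUSH 0  -> [7, 0]
NEG     -> [7, 0]
OVER    -> [7, 0, 7]
OVER    -> [7, 0, 7, 0]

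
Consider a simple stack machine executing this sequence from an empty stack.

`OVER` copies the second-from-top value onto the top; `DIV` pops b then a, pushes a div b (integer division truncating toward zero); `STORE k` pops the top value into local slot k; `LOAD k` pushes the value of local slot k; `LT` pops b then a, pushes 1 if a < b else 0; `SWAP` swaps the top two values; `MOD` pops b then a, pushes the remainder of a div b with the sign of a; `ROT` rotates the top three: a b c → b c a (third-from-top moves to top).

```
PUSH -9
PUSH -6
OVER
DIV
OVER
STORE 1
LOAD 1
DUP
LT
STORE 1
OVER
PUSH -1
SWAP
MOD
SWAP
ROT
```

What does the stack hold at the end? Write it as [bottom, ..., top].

[-1, 0, -9]

PUSH -9 → -9
PUSH -6 → -9 -6
OVER    → -9 -6 -9
DIV     → -9 0
OVER    → -9 0 -9
STORE 1 → -9 0
LOAD 1  → -9 0 -9
DUP     → -9 0 -9 -9
LT      → -9 0 0
STORE 1 → -9 0
OVER    → -9 0 -9
PUSH -1 → -9 0 -9 -1
SWAP    → -9 0 -1 -9
MOD     → -9 0 -1
SWAP    → -9 -1 0
ROT     → -1 0 -9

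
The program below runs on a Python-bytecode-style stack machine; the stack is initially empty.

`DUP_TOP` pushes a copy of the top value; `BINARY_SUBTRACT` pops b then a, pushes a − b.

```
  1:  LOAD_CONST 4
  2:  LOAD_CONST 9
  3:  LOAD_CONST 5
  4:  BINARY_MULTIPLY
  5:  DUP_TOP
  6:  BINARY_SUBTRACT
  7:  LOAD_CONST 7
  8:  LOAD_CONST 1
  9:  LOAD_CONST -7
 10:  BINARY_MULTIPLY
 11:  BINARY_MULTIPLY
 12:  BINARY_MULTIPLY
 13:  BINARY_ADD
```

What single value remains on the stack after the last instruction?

4

LOAD_CONST 4    : [4]
LOAD_CONST 9    : [4, 9]
LOAD_CONST 5    : [4, 9, 5]
BINARY_MULTIPLY : [4, 45]
DUP_TOP         : [4, 45, 45]
BINARY_SUBTRACT : [4, 0]
LOAD_CONST 7    : [4, 0, 7]
LOAD_CONST 1    : [4, 0, 7, 1]
LOAD_CONST -7   : [4, 0, 7, 1, -7]
BINARY_MULTIPLY : [4, 0, 7, -7]
BINARY_MULTIPLY : [4, 0, -49]
BINARY_MULTIPLY : [4, 0]
BINARY_ADD      : [4]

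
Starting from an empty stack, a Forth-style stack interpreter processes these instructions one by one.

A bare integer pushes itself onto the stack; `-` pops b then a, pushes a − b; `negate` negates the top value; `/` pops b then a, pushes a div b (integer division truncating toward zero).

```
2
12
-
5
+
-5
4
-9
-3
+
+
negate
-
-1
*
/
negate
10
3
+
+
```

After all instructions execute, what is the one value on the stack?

13

2      -> 2
12     -> 2 12
-      -> -10
5      -> -10 5
+      -> -5
-5     -> -5 -5
4      -> -5 -5 4
-9     -> -5 -5 4 -9
-3     -> -5 -5 4 -9 -3
+      -> -5 -5 4 -12
+      -> -5 -5 -8
negate -> -5 -5 8
-      -> -5 -13
-1     -> -5 -13 -1
*      -> -5 13
/      -> 0
negate -> 0
10     -> 0 10
3      -> 0 10 3
+      -> 0 13
+      -> 13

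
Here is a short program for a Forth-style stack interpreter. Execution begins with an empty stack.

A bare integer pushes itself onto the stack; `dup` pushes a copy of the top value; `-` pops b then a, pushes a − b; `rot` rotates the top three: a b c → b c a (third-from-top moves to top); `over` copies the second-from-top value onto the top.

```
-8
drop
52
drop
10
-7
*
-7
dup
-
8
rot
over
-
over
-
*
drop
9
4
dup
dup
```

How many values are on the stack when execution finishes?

5

-8   -> -8
drop -> (empty)
52   -> 52
drop -> (empty)
10   -> 10
-7   -> 10 -7
*    -> -70
-7   -> -70 -7
dup  -> -70 -7 -7
-    -> -70 0
8    -> -70 0 8
rot  -> 0 8 -70
over -> 0 8 -70 8
-    -> 0 8 -78
over -> 0 8 -78 8
-    -> 0 8 -86
*    -> 0 -688
drop -> 0
9    -> 0 9
4    -> 0 9 4
dup  -> 0 9 4 4
dup  -> 0 9 4 4 4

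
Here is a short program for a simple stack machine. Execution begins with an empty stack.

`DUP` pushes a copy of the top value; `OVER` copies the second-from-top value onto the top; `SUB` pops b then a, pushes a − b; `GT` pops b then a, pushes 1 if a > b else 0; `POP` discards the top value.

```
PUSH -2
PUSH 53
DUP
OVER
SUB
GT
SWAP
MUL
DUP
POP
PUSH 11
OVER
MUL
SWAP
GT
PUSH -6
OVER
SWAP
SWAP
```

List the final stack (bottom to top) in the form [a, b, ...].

[0, -6, 0]

PUSH -2  [-2]
PUSH 53  [-2, 53]
DUP      [-2, 53, 53]
OVER     [-2, 53, 53, 53]
SUB      [-2, 53, 0]
GT       [-2, 1]
SWAP     [1, -2]
MUL      [-2]
DUP      [-2, -2]
POP      [-2]
PUSH 11  [-2, 11]
OVER     [-2, 11, -2]
MUL      [-2, -22]
SWAP     [-22, -2]
GT       [0]
PUSH -6  [0, -6]
OVER     [0, -6, 0]
SWAP     [0, 0, -6]
SWAP     [0, -6, 0]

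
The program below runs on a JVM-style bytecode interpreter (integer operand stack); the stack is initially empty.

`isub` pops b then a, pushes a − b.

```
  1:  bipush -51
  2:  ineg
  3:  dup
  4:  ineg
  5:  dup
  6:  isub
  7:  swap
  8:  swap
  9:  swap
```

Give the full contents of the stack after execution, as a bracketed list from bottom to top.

bipush -51 → [-51]
ineg       → [51]
dup        → [51, 51]
ineg       → [51, -51]
dup        → [51, -51, -51]
isub       → [51, 0]
swap       → [0, 51]
swap       → [51, 0]
swap       → [0, 51]

[0, 51]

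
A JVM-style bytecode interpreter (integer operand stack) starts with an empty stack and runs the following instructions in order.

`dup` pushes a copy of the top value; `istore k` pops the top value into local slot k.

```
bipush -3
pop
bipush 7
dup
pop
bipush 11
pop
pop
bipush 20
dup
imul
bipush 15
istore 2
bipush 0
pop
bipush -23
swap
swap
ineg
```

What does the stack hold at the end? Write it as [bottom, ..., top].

bipush -3  -> -3
pop        -> (empty)
bipush 7   -> 7
dup        -> 7 7
pop        -> 7
bipush 11  -> 7 11
pop        -> 7
pop        -> (empty)
bipush 20  -> 20
dup        -> 20 20
imul       -> 400
bipush 15  -> 400 15
istore 2   -> 400
bipush 0   -> 400 0
pop        -> 400
bipush -23 -> 400 -23
swap       -> -23 400
swap       -> 400 -23
ineg       -> 400 23

[400, 23]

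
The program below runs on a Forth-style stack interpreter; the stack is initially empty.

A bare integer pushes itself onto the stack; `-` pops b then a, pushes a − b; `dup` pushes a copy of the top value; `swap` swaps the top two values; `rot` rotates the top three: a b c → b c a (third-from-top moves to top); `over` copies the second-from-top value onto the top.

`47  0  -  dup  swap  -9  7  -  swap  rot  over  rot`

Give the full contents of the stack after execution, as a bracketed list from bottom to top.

47   -> 47
0    -> 47 0
-    -> 47
dup  -> 47 47
swap -> 47 47
-9   -> 47 47 -9
7    -> 47 47 -9 7
-    -> 47 47 -16
swap -> 47 -16 47
rot  -> -16 47 47
over -> -16 47 47 47
rot  -> -16 47 47 47

[-16, 47, 47, 47]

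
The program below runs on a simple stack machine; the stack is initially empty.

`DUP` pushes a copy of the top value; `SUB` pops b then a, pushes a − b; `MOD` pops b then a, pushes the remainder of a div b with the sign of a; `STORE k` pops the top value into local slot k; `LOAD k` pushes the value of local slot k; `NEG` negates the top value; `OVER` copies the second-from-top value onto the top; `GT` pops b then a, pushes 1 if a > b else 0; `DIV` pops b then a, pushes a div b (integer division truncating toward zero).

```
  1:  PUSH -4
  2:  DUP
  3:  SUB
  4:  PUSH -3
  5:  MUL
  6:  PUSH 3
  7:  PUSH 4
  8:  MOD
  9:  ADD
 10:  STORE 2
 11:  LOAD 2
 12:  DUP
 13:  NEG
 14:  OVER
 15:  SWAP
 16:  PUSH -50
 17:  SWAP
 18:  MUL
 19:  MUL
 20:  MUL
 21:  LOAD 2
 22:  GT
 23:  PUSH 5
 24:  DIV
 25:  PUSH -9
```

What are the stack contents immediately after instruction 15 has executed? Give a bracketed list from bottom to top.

[3, 3, -3]

PUSH -4 : -4
DUP     : -4 -4
SUB     : 0
PUSH -3 : 0 -3
MUL     : 0
PUSH 3  : 0 3
PUSH 4  : 0 3 4
MOD     : 0 3
ADD     : 3
STORE 2 : (empty)
LOAD 2  : 3
DUP     : 3 3
NEG     : 3 -3
OVER    : 3 -3 3
SWAP    : 3 3 -3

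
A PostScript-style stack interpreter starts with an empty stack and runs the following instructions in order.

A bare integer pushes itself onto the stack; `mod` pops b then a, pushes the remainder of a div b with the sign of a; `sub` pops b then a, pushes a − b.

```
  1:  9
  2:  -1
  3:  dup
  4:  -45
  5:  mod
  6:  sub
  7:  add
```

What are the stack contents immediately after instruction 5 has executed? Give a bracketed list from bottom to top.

9   -> 9
-1  -> 9 -1
dup -> 9 -1 -1
-45 -> 9 -1 -1 -45
mod -> 9 -1 -1

[9, -1, -1]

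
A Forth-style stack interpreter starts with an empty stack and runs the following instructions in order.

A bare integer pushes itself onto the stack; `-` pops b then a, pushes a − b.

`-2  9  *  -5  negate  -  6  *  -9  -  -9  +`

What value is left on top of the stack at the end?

-2      [-2]
9       [-2, 9]
*       [-18]
-5      [-18, -5]
negate  [-18, 5]
-       [-23]
6       [-23, 6]
*       [-138]
-9      [-138, -9]
-       [-129]
-9      [-129, -9]
+       [-138]

-138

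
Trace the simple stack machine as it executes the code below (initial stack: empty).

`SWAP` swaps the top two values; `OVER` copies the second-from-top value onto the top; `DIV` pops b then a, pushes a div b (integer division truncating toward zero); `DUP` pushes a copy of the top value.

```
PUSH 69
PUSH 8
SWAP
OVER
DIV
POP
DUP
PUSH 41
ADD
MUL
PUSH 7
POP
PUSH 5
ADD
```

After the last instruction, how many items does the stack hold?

1

PUSH 69 : [69]
PUSH 8  : [69, 8]
SWAP    : [8, 69]
OVER    : [8, 69, 8]
DIV     : [8, 8]
POP     : [8]
DUP     : [8, 8]
PUSH 41 : [8, 8, 41]
ADD     : [8, 49]
MUL     : [392]
PUSH 7  : [392, 7]
POP     : [392]
PUSH 5  : [392, 5]
ADD     : [397]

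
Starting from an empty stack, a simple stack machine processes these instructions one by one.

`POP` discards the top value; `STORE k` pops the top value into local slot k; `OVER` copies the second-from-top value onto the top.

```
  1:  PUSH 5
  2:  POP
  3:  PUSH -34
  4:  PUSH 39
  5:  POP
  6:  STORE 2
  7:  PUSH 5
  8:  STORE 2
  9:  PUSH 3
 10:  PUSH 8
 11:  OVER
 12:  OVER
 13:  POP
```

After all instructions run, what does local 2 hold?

PUSH 5   : 5
POP      : (empty)
PUSH -34 : -34
PUSH 39  : -34 39
POP      : -34
STORE 2  : (empty)
PUSH 5   : 5
STORE 2  : (empty)
PUSH 3   : 3
PUSH 8   : 3 8
OVER     : 3 8 3
OVER     : 3 8 3 8
POP      : 3 8 3

5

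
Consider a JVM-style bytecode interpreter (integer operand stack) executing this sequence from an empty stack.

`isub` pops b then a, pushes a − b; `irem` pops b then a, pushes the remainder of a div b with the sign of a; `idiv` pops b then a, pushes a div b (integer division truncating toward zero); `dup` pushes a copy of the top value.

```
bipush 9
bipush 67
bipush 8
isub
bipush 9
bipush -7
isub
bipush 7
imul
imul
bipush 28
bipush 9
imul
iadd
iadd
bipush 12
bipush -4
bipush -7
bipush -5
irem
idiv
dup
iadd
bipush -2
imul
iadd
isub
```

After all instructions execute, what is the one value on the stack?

bipush 9  → [9]
bipush 67 → [9, 67]
bipush 8  → [9, 67, 8]
isub      → [9, 59]
bipush 9  → [9, 59, 9]
bipush -7 → [9, 59, 9, -7]
isub      → [9, 59, 16]
bipush 7  → [9, 59, 16, 7]
imul      → [9, 59, 112]
imul      → [9, 6608]
bipush 28 → [9, 6608, 28]
bipush 9  → [9, 6608, 28, 9]
imul      → [9, 6608, 252]
iadd      → [9, 6860]
iadd      → [6869]
bipush 12 → [6869, 12]
bipush -4 → [6869, 12, -4]
bipush -7 → [6869, 12, -4, -7]
bipush -5 → [6869, 12, -4, -7, -5]
irem      → [6869, 12, -4, -2]
idiv      → [6869, 12, 2]
dup       → [6869, 12, 2, 2]
iadd      → [6869, 12, 4]
bipush -2 → [6869, 12, 4, -2]
imul      → [6869, 12, -8]
iadd      → [6869, 4]
isub      → [6865]

6865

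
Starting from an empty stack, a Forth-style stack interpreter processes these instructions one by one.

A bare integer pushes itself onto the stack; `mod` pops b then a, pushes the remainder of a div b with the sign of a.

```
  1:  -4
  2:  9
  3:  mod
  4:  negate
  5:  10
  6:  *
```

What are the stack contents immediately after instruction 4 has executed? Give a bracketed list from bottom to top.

-4     -> -4
9      -> -4 9
mod    -> -4
negate -> 4

[4]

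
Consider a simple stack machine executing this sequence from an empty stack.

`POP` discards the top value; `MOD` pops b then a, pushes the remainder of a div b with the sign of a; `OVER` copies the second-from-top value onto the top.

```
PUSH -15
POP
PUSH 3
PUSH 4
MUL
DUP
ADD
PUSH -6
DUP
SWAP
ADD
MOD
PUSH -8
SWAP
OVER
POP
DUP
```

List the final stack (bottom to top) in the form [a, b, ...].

PUSH -15  -15
POP       (empty)
PUSH 3    3
PUSH 4    3 4
MUL       12
DUP       12 12
ADD       24
PUSH -6   24 -6
DUP       24 -6 -6
SWAP      24 -6 -6
ADD       24 -12
MOD       0
PUSH -8   0 -8
SWAP      -8 0
OVER      -8 0 -8
POP       -8 0
DUP       -8 0 0

[-8, 0, 0]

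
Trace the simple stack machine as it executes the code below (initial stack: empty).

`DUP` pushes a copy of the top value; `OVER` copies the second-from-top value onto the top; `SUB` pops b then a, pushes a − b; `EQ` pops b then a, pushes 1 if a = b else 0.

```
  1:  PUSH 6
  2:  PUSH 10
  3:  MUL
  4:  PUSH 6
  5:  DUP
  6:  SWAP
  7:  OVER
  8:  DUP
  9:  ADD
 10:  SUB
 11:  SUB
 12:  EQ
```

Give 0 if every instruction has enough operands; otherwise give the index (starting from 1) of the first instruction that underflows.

0

PUSH 6  : [6]
PUSH 10 : [6, 10]
MUL     : [60]
PUSH 6  : [60, 6]
DUP     : [60, 6, 6]
SWAP    : [60, 6, 6]
OVER    : [60, 6, 6, 6]
DUP     : [60, 6, 6, 6, 6]
ADD     : [60, 6, 6, 12]
SUB     : [60, 6, -6]
SUB     : [60, 12]
EQ      : [0]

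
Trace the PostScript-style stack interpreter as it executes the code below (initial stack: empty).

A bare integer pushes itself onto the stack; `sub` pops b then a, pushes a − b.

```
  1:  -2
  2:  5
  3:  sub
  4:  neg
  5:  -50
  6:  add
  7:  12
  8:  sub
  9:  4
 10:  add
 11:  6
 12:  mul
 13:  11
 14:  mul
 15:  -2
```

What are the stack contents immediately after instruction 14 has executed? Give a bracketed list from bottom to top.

-2  -> -2
5   -> -2 5
sub -> -7
neg -> 7
-50 -> 7 -50
add -> -43
12  -> -43 12
sub -> -55
4   -> -55 4
add -> -51
6   -> -51 6
mul -> -306
11  -> -306 11
mul -> -3366

[-3366]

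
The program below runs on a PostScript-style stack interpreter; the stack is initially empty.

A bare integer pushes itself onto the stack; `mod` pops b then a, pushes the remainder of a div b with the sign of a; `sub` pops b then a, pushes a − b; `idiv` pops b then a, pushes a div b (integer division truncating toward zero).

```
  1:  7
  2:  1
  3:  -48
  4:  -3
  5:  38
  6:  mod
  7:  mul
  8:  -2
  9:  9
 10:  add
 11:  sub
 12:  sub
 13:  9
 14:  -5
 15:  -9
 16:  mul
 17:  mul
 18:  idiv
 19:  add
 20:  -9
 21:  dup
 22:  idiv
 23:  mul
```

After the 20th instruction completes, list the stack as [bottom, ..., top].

7    : [7]
1    : [7, 1]
-48  : [7, 1, -48]
-3   : [7, 1, -48, -3]
38   : [7, 1, -48, -3, 38]
mod  : [7, 1, -48, -3]
mul  : [7, 1, 144]
-2   : [7, 1, 144, -2]
9    : [7, 1, 144, -2, 9]
add  : [7, 1, 144, 7]
sub  : [7, 1, 137]
sub  : [7, -136]
9    : [7, -136, 9]
-5   : [7, -136, 9, -5]
-9   : [7, -136, 9, -5, -9]
mul  : [7, -136, 9, 45]
mul  : [7, -136, 405]
idiv : [7, 0]
add  : [7]
-9   : [7, -9]

[7, -9]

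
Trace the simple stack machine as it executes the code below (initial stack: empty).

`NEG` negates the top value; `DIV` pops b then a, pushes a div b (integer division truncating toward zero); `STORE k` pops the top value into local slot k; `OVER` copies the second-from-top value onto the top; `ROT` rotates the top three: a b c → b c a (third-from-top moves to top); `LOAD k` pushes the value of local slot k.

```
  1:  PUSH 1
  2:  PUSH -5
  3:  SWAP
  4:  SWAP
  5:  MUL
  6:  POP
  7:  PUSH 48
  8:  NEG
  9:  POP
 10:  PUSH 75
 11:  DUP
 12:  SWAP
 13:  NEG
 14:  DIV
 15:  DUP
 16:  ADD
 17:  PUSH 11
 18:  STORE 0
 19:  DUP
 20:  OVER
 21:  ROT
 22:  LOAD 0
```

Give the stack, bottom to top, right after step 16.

[-2]

PUSH 1   [1]
PUSH -5  [1, -5]
SWAP     [-5, 1]
SWAP     [1, -5]
MUL      [-5]
POP      []
PUSH 48  [48]
NEG      [-48]
POP      []
PUSH 75  [75]
DUP      [75, 75]
SWAP     [75, 75]
NEG      [75, -75]
DIV      [-1]
DUP      [-1, -1]
ADD      [-2]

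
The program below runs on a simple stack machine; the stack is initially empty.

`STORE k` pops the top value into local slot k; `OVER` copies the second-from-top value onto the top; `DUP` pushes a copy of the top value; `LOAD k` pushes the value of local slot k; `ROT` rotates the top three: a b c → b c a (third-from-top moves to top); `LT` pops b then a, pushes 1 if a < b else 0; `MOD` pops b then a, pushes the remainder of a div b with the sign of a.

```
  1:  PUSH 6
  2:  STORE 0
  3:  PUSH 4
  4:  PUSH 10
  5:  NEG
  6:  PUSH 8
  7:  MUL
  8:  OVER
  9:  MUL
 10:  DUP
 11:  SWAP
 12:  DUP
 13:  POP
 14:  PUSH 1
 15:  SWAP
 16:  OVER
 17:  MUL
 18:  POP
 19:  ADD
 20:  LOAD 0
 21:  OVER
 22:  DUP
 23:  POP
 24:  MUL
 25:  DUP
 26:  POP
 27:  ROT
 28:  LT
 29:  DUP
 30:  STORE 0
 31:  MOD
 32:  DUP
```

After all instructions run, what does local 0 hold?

PUSH 6   6
STORE 0  (empty)
PUSH 4   4
PUSH 10  4 10
NEG      4 -10
PUSH 8   4 -10 8
MUL      4 -80
OVER     4 -80 4
MUL      4 -320
DUP      4 -320 -320
SWAP     4 -320 -320
DUP      4 -320 -320 -320
POP      4 -320 -320
PUSH 1   4 -320 -320 1
SWAP     4 -320 1 -320
OVER     4 -320 1 -320 1
MUL      4 -320 1 -320
POP      4 -320 1
ADD      4 -319
LOAD 0   4 -319 6
OVER     4 -319 6 -319
DUP      4 -319 6 -319 -319
POP      4 -319 6 -319
MUL      4 -319 -1914
DUP      4 -319 -1914 -1914
POP      4 -319 -1914
ROT      -319 -1914 4
LT       -319 1
DUP      -319 1 1
STORE 0  -319 1
MOD      0
DUP      0 0

1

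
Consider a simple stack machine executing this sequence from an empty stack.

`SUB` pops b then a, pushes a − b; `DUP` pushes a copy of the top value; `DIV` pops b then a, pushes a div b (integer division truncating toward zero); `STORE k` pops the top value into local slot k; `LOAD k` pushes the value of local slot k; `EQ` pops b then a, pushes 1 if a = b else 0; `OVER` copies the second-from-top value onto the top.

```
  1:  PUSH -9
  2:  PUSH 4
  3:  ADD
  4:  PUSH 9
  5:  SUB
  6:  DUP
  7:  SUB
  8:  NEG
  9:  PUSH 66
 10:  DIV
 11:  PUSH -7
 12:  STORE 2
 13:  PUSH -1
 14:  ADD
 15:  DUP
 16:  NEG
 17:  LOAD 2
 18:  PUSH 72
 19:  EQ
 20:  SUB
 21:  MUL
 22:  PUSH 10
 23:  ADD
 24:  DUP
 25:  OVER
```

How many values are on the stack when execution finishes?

PUSH -9  -9
PUSH 4   -9 4
ADD      -5
PUSH 9   -5 9
SUB      -14
DUP      -14 -14
SUB      0
NEG      0
PUSH 66  0 66
DIV      0
PUSH -7  0 -7
STORE 2  0
PUSH -1  0 -1
ADD      -1
DUP      -1 -1
NEG      -1 1
LOAD 2   -1 1 -7
PUSH 72  -1 1 -7 72
EQ       -1 1 0
SUB      -1 1
MUL      -1
PUSH 10  -1 10
ADD      9
DUP      9 9
OVER     9 9 9

3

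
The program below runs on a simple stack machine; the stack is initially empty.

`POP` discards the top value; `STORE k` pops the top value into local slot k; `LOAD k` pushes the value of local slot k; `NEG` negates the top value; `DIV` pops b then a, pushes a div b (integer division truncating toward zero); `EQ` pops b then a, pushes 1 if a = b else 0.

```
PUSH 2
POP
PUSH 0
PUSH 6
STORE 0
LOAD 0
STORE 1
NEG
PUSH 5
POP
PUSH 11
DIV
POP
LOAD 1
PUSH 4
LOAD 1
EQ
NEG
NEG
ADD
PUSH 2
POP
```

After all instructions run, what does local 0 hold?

6

PUSH 2  : 2
POP     : (empty)
PUSH 0  : 0
PUSH 6  : 0 6
STORE 0 : 0
LOAD 0  : 0 6
STORE 1 : 0
NEG     : 0
PUSH 5  : 0 5
POP     : 0
PUSH 11 : 0 11
DIV     : 0
POP     : (empty)
LOAD 1  : 6
PUSH 4  : 6 4
LOAD 1  : 6 4 6
EQ      : 6 0
NEG     : 6 0
NEG     : 6 0
ADD     : 6
PUSH 2  : 6 2
POP     : 6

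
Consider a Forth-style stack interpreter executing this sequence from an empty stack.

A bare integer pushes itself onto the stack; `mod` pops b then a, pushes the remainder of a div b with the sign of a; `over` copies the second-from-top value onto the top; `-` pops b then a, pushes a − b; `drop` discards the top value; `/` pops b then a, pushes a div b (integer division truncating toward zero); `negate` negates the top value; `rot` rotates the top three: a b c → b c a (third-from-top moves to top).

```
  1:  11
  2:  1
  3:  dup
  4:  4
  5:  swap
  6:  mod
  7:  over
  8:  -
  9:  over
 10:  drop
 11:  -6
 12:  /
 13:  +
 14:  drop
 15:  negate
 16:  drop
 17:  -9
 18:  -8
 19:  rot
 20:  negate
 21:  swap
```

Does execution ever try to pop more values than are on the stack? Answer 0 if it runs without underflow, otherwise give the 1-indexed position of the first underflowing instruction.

19

11     -> [11]
1      -> [11, 1]
dup    -> [11, 1, 1]
4      -> [11, 1, 1, 4]
swap   -> [11, 1, 4, 1]
mod    -> [11, 1, 0]
over   -> [11, 1, 0, 1]
-      -> [11, 1, -1]
over   -> [11, 1, -1, 1]
drop   -> [11, 1, -1]
-6     -> [11, 1, -1, -6]
/      -> [11, 1, 0]
+      -> [11, 1]
drop   -> [11]
negate -> [-11]
drop   -> []
-9     -> [-9]
-8     -> [-9, -8]
rot  — needs 3 operands, stack has 2 → underflow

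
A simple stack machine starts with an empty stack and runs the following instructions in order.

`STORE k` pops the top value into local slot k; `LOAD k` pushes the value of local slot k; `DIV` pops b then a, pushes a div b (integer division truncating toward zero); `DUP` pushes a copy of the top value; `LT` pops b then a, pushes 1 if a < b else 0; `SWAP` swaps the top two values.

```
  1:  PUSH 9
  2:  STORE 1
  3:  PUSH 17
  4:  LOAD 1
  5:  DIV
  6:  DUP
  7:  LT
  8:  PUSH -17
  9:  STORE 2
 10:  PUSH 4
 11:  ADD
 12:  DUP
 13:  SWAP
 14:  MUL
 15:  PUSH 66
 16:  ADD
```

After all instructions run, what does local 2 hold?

PUSH 9   : 9
STORE 1  : (empty)
PUSH 17  : 17
LOAD 1   : 17 9
DIV      : 1
DUP      : 1 1
LT       : 0
PUSH -17 : 0 -17
STORE 2  : 0
PUSH 4   : 0 4
ADD      : 4
DUP      : 4 4
SWAP     : 4 4
MUL      : 16
PUSH 66  : 16 66
ADD      : 82

-17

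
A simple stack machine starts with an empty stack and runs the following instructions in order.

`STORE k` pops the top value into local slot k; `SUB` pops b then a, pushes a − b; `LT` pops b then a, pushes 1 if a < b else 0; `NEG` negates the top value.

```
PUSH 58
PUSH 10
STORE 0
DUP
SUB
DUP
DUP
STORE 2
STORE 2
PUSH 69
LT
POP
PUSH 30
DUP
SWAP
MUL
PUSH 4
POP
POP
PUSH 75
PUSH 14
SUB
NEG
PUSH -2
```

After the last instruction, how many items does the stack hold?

2

PUSH 58 -> [58]
PUSH 10 -> [58, 10]
STORE 0 -> [58]
DUP     -> [58, 58]
SUB     -> [0]
DUP     -> [0, 0]
DUP     -> [0, 0, 0]
STORE 2 -> [0, 0]
STORE 2 -> [0]
PUSH 69 -> [0, 69]
LT      -> [1]
POP     -> []
PUSH 30 -> [30]
DUP     -> [30, 30]
SWAP    -> [30, 30]
MUL     -> [900]
PUSH 4  -> [900, 4]
POP     -> [900]
POP     -> []
PUSH 75 -> [75]
PUSH 14 -> [75, 14]
SUB     -> [61]
NEG     -> [-61]
PUSH -2 -> [-61, -2]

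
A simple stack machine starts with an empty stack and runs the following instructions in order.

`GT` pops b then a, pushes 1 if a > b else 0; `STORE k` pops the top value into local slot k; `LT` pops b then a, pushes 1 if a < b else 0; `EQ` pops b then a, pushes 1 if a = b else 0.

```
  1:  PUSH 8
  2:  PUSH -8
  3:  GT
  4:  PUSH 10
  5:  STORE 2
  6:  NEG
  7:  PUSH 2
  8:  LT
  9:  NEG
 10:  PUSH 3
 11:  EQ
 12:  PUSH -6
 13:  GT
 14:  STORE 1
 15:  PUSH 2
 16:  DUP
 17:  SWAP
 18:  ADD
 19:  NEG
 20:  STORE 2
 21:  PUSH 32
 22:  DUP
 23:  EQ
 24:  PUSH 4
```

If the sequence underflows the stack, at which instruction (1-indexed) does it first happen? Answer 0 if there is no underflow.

0

PUSH 8  → [8]
PUSH -8 → [8, -8]
GT      → [1]
PUSH 10 → [1, 10]
STORE 2 → [1]
NEG     → [-1]
PUSH 2  → [-1, 2]
LT      → [1]
NEG     → [-1]
PUSH 3  → [-1, 3]
EQ      → [0]
PUSH -6 → [0, -6]
GT      → [1]
STORE 1 → []
PUSH 2  → [2]
DUP     → [2, 2]
SWAP    → [2, 2]
ADD     → [4]
NEG     → [-4]
STORE 2 → []
PUSH 32 → [32]
DUP     → [32, 32]
EQ      → [1]
PUSH 4  → [1, 4]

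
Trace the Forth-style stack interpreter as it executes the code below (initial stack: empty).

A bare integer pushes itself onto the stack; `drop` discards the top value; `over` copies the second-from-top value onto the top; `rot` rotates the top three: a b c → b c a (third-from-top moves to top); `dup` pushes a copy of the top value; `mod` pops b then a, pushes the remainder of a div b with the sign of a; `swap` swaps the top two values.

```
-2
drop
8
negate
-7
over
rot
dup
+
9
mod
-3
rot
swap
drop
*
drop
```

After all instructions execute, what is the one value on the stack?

-7

-2      -2
drop    (empty)
8       8
negate  -8
-7      -8 -7
over    -8 -7 -8
rot     -7 -8 -8
dup     -7 -8 -8 -8
+       -7 -8 -16
9       -7 -8 -16 9
mod     -7 -8 -7
-3      -7 -8 -7 -3
rot     -7 -7 -3 -8
swap    -7 -7 -8 -3
drop    -7 -7 -8
*       -7 56
drop    -7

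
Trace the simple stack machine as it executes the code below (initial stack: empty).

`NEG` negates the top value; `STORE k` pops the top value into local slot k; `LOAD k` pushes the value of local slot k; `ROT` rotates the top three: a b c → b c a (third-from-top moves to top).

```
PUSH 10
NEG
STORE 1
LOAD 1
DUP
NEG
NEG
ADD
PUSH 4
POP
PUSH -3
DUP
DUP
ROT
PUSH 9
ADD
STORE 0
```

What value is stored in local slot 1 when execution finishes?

PUSH 10 -> 10
NEG     -> -10
STORE 1 -> (empty)
LOAD 1  -> -10
DUP     -> -10 -10
NEG     -> -10 10
NEG     -> -10 -10
ADD     -> -20
PUSH 4  -> -20 4
POP     -> -20
PUSH -3 -> -20 -3
DUP     -> -20 -3 -3
DUP     -> -20 -3 -3 -3
ROT     -> -20 -3 -3 -3
PUSH 9  -> -20 -3 -3 -3 9
ADD     -> -20 -3 -3 6
STORE 0 -> -20 -3 -3

-10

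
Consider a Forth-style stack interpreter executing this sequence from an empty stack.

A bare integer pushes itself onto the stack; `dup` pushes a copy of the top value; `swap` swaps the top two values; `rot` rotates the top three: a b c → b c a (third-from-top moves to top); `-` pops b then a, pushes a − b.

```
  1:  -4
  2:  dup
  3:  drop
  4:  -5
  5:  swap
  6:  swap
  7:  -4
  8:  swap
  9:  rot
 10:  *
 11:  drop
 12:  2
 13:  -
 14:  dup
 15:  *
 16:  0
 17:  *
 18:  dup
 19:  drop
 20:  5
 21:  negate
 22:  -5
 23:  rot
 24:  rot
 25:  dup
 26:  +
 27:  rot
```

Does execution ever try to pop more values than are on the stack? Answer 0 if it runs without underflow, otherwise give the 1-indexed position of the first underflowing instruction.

-4     → [-4]
dup    → [-4, -4]
drop   → [-4]
-5     → [-4, -5]
swap   → [-5, -4]
swap   → [-4, -5]
-4     → [-4, -5, -4]
swap   → [-4, -4, -5]
rot    → [-4, -5, -4]
*      → [-4, 20]
drop   → [-4]
2      → [-4, 2]
-      → [-6]
dup    → [-6, -6]
*      → [36]
0      → [36, 0]
*      → [0]
dup    → [0, 0]
drop   → [0]
5      → [0, 5]
negate → [0, -5]
-5     → [0, -5, -5]
rot    → [-5, -5, 0]
rot    → [-5, 0, -5]
dup    → [-5, 0, -5, -5]
+      → [-5, 0, -10]
rot    → [0, -10, -5]

0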